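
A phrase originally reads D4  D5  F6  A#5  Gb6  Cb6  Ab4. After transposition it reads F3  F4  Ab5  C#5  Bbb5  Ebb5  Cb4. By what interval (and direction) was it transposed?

From D4 to F3 is 6 letter names — a sixth of some quality.
F3 to D4 is 9 semitones, which makes it a major sixth; the second version is lower, so the direction is down.
Checking another pair — Ab4 → Cb4 — gives the same interval.

down a major sixth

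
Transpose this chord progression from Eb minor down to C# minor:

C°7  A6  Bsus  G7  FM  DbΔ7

Eb minor down to C# minor is a diminished third; each chord root moves by that interval while the quality stays the same.
C°7: root C down a diminished third → A#, giving A#°7.
A6: root A down a diminished third → F##, giving F##6.
Bsus: root B down a diminished third → G##, giving G##sus.
G7: root G down a diminished third → E#, giving E#7.
FM: root F down a diminished third → D#, giving D#M.
DbΔ7: root Db down a diminished third → B, giving BΔ7.

A#°7 F##6 G##sus E#7 D#M BΔ7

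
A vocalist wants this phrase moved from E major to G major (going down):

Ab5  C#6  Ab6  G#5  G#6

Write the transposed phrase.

Cb5 E5 Cb6 B4 B5

E major to G major down is a major sixth, so every note moves down by that interval.
Ab5 gives Cb5
C#6 gives E5
Ab6 gives Cb6
G#5 gives B4
G#6 gives B5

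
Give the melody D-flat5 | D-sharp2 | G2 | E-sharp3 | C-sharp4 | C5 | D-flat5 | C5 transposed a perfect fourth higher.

Gb5 G#2 C3 A#3 F#4 F5 Gb5 F5

Db5 -> Gb5
D#2 -> G#2
G2 -> C3
E#3 -> A#3
C#4 -> F#4
C5 -> F5
Db5 -> Gb5
C5 -> F5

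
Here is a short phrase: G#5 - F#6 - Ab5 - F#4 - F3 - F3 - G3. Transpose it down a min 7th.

G#5 → A#4
F#6 → G#5
Ab5 → Bb4
F#4 → G#3
F3 → G2
F3 → G2
G3 → A2

A#4 G#5 Bb4 G#3 G2 G2 A2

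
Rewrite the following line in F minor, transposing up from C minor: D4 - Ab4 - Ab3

From C up to F is a perfect fourth; apply that to each pitch.
D4 becomes G4
Ab4 becomes Db5
Ab3 becomes Db4

G4 Db5 Db4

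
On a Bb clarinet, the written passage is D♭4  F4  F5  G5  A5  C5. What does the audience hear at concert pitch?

Written C4 on the Bb clarinet sounds as Bb3, a major second lower; apply that shift to every note.
Db4 becomes Cb4
F4 becomes Eb4
F5 becomes Eb5
G5 becomes F5
A5 becomes G5
C5 becomes Bb4

Cb4 Eb4 Eb5 F5 G5 Bb4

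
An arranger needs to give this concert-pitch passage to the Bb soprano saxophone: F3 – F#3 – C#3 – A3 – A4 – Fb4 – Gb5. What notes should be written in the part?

G3 G#3 D#3 B3 B4 Gb4 Ab5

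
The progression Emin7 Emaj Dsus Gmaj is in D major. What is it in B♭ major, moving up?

Cmin7 Cmaj Bbsus Ebmaj

D major up to B♭ major is a minor sixth; each chord root moves by that interval while the quality stays the same.
Emin7: root E up a minor sixth → C, giving Cmin7.
Emaj: root E up a minor sixth → C, giving Cmaj.
Dsus: root D up a minor sixth → Bb, giving Bbsus.
Gmaj: root G up a minor sixth → Eb, giving Ebmaj.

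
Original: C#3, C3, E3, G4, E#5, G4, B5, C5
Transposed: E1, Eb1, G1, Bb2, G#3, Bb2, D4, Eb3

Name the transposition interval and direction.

down a major thirteenth

From C#3 to E1 is 13 letter names — a thirteenth of some quality.
E1 to C#3 is 21 semitones, which makes it a major thirteenth; the second version is lower, so the direction is down.
Checking another pair — C5 → Eb3 — gives the same interval.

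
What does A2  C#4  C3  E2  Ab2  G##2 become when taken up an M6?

F#3 A#4 A3 C#3 F3 E##3

A2 to F#3
C#4 to A#4
C3 to A3
E2 to C#3
Ab2 to F3
G##2 to E##3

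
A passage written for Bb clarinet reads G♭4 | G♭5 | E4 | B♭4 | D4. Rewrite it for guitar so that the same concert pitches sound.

Fb5 Fb6 D5 Ab5 C5

First find concert pitch: the Bb clarinet sounds a major second below written, so G♭4 G♭5 E4 B♭4 D4 sounds Fb4 Fb5 D4 Ab4 C4.
Then write for guitar: it sounds a perfect octave below written, so the part must be a perfect octave above concert.
Fb4 → Fb5
Fb5 → Fb6
D4 → D5
Ab4 → Ab5
C4 → C5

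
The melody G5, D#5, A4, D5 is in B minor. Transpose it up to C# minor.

A5 E#5 B4 E5

B minor to C# minor up is a major second, so every note moves up by that interval.
G5 gives A5
D#5 gives E#5
A4 gives B4
D5 gives E5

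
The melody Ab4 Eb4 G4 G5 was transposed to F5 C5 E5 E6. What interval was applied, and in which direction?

up a major sixth

From Ab4 to F5 is 6 letter names — a sixth of some quality.
Ab4 to F5 is 9 semitones, which makes it a major sixth; the second version is higher, so the direction is up.
Checking another pair — G5 → E6 — gives the same interval.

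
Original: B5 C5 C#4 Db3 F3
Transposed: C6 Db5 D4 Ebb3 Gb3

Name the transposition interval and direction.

Take the first pair: B5 → C6. B to C spans 2 letter names, so the interval is some kind of second.
B5 to C6 is 1 semitone, which makes it a minor second; the second version is higher, so the direction is up.
Checking another pair — F3 → Gb3 — gives the same interval.

up a minor second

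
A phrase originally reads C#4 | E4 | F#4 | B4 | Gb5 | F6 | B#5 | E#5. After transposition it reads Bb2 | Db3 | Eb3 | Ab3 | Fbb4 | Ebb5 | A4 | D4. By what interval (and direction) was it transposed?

down an augmented ninth

From C#4 to Bb2 is 9 letter names — a ninth of some quality.
Bb2 to C#4 is 15 semitones, which makes it an augmented ninth; the second version is lower, so the direction is down.
Checking another pair — E#5 → D4 — gives the same interval.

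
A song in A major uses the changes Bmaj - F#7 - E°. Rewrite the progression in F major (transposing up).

Gmaj D7 C°

A major up to F major is a minor sixth; each chord root moves by that interval while the quality stays the same.
Bmaj: root B up a minor sixth → G, giving Gmaj.
F#7: root F# up a minor sixth → D, giving D7.
E°: root E up a minor sixth → C, giving C°.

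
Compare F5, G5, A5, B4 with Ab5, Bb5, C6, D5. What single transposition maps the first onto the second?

Take the first pair: F5 → Ab5. F to A spans 3 letter names, so the interval is some kind of third.
F5 to Ab5 is 3 semitones, which makes it a minor third; the second version is higher, so the direction is up.
Checking another pair — B4 → D5 — gives the same interval.

up a minor third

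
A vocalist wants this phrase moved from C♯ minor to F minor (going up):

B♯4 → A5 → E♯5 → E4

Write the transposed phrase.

E5 Db6 A5 Ab4

C♯ minor to F minor up is a diminished fourth, so every note moves up by that interval.
B#4 becomes E5
A5 becomes Db6
E#5 becomes A5
E4 becomes Ab4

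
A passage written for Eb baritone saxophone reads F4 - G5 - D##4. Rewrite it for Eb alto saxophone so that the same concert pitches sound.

First find concert pitch: the Eb baritone saxophone sounds a major thirteenth below written, so F4 G5 D##4 sounds Ab2 Bb3 F##2.
Then write for Eb alto saxophone: it sounds a major sixth below written, so the part must be a major sixth above concert.
Ab2 → F3
Bb3 → G4
F##2 → D##3

F3 G4 D##3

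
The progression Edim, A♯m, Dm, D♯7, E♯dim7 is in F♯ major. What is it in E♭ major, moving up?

F♯ major up to E♭ major is a diminished seventh; each chord root moves by that interval while the quality stays the same.
Edim: root E up a diminished seventh → Db, giving Dbdim.
A♯m: root A♯ up a diminished seventh → G, giving Gm.
Dm: root D up a diminished seventh → Cb, giving Cbm.
D♯7: root D♯ up a diminished seventh → C, giving C7.
E♯dim7: root E♯ up a diminished seventh → D, giving Ddim7.

Dbdim Gm Cbm C7 Ddim7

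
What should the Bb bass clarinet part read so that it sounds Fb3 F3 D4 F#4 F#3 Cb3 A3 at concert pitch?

Gb4 G4 E5 G#5 G#4 Db4 B4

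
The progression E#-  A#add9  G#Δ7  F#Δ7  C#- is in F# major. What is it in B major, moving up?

F# major up to B major is a perfect fourth; each chord root moves by that interval while the quality stays the same.
E#-: root E# up a perfect fourth → A#, giving A#-.
A#add9: root A# up a perfect fourth → D#, giving D#add9.
G#Δ7: root G# up a perfect fourth → C#, giving C#Δ7.
F#Δ7: root F# up a perfect fourth → B, giving BΔ7.
C#-: root C# up a perfect fourth → F#, giving F#-.

A#- D#add9 C#Δ7 BΔ7 F#-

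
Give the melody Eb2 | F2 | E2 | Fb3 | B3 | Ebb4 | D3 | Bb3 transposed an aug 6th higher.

Eb2: a sixth up reaches C, and 10 semitones makes it C#3.
F2 up an augmented sixth is D#3.
An augmented sixth up from E2 gives C##3.
Fb3: a sixth up reaches D, and 10 semitones makes it D4.
An augmented sixth up from B3 gives G##4.
An augmented sixth up from Ebb4 gives C5.
D3 up an augmented sixth is B#3.
Bb3 up an augmented sixth is G#4.

C#3 D#3 C##3 D4 G##4 C5 B#3 G#4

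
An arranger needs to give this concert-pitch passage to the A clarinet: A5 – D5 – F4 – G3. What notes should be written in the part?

C6 F5 Ab4 Bb3

Written C4 sounds as A3 on the A clarinet, so concert pitches are written a minor third up.
A5 becomes C6
D5 becomes F5
F4 becomes Ab4
G3 becomes Bb3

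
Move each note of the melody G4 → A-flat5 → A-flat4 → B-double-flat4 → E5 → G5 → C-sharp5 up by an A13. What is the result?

E#6 F#7 F#6 G6 C##7 E#7 A##6

An augmented thirteenth up from G4 gives E#6.
An augmented thirteenth up from Ab5 gives F#7.
An augmented thirteenth up from Ab4 gives F#6.
Bbb4 up an augmented thirteenth is G6.
E5: a thirteenth up reaches C, and 22 semitones makes it C##7.
An augmented thirteenth up from G5 gives E#7.
An augmented thirteenth up from C#5 gives A##6.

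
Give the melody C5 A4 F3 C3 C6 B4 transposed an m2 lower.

B4 G#4 E3 B2 B5 A#4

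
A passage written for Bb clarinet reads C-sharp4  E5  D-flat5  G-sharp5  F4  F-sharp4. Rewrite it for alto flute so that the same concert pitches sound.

E4 G5 Fb5 B5 Ab4 A4

First find concert pitch: the Bb clarinet sounds a major second below written, so C-sharp4 E5 D-flat5 G-sharp5 F4 F-sharp4 sounds B3 D5 Cb5 F#5 Eb4 E4.
Then write for alto flute: it sounds a perfect fourth below written, so the part must be a perfect fourth above concert.
B3 → E4
D5 → G5
Cb5 → Fb5
F#5 → B5
Eb4 → Ab4
E4 → A4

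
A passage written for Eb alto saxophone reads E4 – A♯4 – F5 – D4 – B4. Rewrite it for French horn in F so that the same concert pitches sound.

D4 G#4 Eb5 C4 A4

First find concert pitch: the Eb alto saxophone sounds a major sixth below written, so E4 A♯4 F5 D4 B4 sounds G3 C#4 Ab4 F3 D4.
Then write for French horn in F: it sounds a perfect fifth below written, so the part must be a perfect fifth above concert.
G3 → D4
C#4 → G#4
Ab4 → Eb5
F3 → C4
D4 → A4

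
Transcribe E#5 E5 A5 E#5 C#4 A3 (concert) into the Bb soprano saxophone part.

F##5 F#5 B5 F##5 D#4 B3

The Bb soprano saxophone sounds a major second below written, so the written part must be a major second above concert — transpose each note up.
E#5 -> F##5
E5 -> F#5
A5 -> B5
E#5 -> F##5
C#4 -> D#4
A3 -> B3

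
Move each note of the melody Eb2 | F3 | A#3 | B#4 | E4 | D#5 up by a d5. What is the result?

Eb2: a fifth up reaches B, and 6 semitones makes it Bbb2.
A diminished fifth up from F3 gives Cb4.
A#3: a fifth up reaches E, and 6 semitones makes it E4.
B#4 up a diminished fifth is F#5.
E4 up a diminished fifth is Bb4.
D#5 up a diminished fifth is A5.

Bbb2 Cb4 E4 F#5 Bb4 A5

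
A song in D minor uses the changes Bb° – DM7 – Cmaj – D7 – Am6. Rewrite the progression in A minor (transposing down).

F° AM7 Gmaj A7 Em6

D minor down to A minor is a perfect fourth; each chord root moves by that interval while the quality stays the same.
Bb°: root Bb down a perfect fourth → F, giving F°.
DM7: root D down a perfect fourth → A, giving AM7.
Cmaj: root C down a perfect fourth → G, giving Gmaj.
D7: root D down a perfect fourth → A, giving A7.
Am6: root A down a perfect fourth → E, giving Em6.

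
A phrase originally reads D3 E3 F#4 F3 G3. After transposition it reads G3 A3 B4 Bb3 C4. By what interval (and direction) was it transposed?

From D3 to G3 is 4 letter names — a fourth of some quality.
D3 to G3 is 5 semitones, which makes it a perfect fourth; the second version is higher, so the direction is up.
Checking another pair — G3 → C4 — gives the same interval.

up a perfect fourth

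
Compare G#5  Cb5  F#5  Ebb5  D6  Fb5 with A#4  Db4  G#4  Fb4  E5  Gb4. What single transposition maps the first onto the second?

down a minor seventh

From G#5 to A#4 is 7 letter names — a seventh of some quality.
A#4 to G#5 is 10 semitones, which makes it a minor seventh; the second version is lower, so the direction is down.
Checking another pair — Fb5 → Gb4 — gives the same interval.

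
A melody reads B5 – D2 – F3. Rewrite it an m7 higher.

A6 C3 Eb4

A minor seventh up from B5 gives A6.
D2: a seventh up reaches C, and 10 semitones makes it C3.
F3: a seventh up reaches E, and 10 semitones makes it Eb4.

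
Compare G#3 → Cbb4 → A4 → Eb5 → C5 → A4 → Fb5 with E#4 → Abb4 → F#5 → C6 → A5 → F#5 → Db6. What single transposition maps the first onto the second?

up a major sixth

Take the first pair: G#3 → E#4. G to E spans 6 letter names, so the interval is some kind of sixth.
G#3 to E#4 is 9 semitones, which makes it a major sixth; the second version is higher, so the direction is up.
Checking another pair — Fb5 → Db6 — gives the same interval.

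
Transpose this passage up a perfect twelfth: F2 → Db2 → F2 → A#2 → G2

C4 Ab3 C4 E#4 D4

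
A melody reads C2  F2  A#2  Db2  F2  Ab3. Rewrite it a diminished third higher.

C2 becomes Ebb2
F2 becomes Abb2
A#2 becomes C3
Db2 becomes Fbb2
F2 becomes Abb2
Ab3 becomes Cbb4

Ebb2 Abb2 C3 Fbb2 Abb2 Cbb4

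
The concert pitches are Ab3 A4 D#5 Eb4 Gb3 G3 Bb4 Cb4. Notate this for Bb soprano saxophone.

Bb3 B4 E#5 F4 Ab3 A3 C5 Db4

The Bb soprano saxophone sounds a major second below written, so the written part must be a major second above concert — transpose each note up.
Ab3 becomes Bb3
A4 becomes B4
D#5 becomes E#5
Eb4 becomes F4
Gb3 becomes Ab3
G3 becomes A3
Bb4 becomes C5
Cb4 becomes Db4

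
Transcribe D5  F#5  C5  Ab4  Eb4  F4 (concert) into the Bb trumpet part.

Written C4 sounds as Bb3 on the Bb trumpet, so concert pitches are written a major second up.
D5 to E5
F#5 to G#5
C5 to D5
Ab4 to Bb4
Eb4 to F4
F4 to G4

E5 G#5 D5 Bb4 F4 G4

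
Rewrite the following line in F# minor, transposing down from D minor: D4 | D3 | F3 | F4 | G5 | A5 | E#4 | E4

From D down to F# is a minor sixth; apply that to each pitch.
D4 → F#3
D3 → F#2
F3 → A2
F4 → A3
G5 → B4
A5 → C#5
E#4 → G##3
E4 → G#3

F#3 F#2 A2 A3 B4 C#5 G##3 G#3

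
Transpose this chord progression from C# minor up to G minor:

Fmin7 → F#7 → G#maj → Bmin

Cbmin7 C7 Dmaj Fmin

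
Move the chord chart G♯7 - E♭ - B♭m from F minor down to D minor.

F minor down to D minor is a minor third; each chord root moves by that interval while the quality stays the same.
G♯7: root G♯ down a minor third → E#, giving E#7.
E♭: root E♭ down a minor third → C, giving C.
B♭m: root B♭ down a minor third → G, giving Gm.

E#7 C Gm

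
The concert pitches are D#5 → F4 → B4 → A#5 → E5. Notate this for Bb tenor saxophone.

E#6 G5 C#6 B#6 F#6

The Bb tenor saxophone sounds a major ninth below written, so the written part must be a major ninth above concert — transpose each note up.
D#5 becomes E#6
F4 becomes G5
B4 becomes C#6
A#5 becomes B#6
E5 becomes F#6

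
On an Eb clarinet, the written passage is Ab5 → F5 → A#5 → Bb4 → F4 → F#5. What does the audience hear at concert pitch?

Written C4 on the Eb clarinet sounds as Eb4, a minor third higher; apply that shift to every note.
Ab5 gives Cb6
F5 gives Ab5
A#5 gives C#6
Bb4 gives Db5
F4 gives Ab4
F#5 gives A5

Cb6 Ab5 C#6 Db5 Ab4 A5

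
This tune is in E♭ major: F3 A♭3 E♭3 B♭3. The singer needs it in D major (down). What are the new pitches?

E♭ major to D major down is a minor second, so every note moves down by that interval.
F3 → E3
Ab3 → G3
Eb3 → D3
Bb3 → A3

E3 G3 D3 A3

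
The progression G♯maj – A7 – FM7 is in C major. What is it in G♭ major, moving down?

C major down to G♭ major is an augmented fourth; each chord root moves by that interval while the quality stays the same.
G♯maj: root G♯ down an augmented fourth → D, giving Dmaj.
A7: root A down an augmented fourth → Eb, giving Eb7.
FM7: root F down an augmented fourth → Cb, giving CbM7.

Dmaj Eb7 CbM7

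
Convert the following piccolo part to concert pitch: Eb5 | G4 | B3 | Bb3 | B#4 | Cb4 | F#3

Eb6 G5 B4 Bb4 B#5 Cb5 F#4

The piccolo sounds a perfect octave above written, so transpose each written note up a perfect octave.
Eb5 → Eb6
G4 → G5
B3 → B4
Bb3 → Bb4
B#4 → B#5
Cb4 → Cb5
F#3 → F#4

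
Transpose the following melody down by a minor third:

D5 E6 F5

D5: a third down reaches B, and 3 semitones makes it B4.
E6: a third down reaches C, and 3 semitones makes it C#6.
A minor third down from F5 gives D5.

B4 C#6 D5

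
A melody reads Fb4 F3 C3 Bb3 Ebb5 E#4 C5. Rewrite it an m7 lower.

Gb3 G2 D2 C3 Fb4 F##3 D4

Fb4 gives Gb3
F3 gives G2
C3 gives D2
Bb3 gives C3
Ebb5 gives Fb4
E#4 gives F##3
C5 gives D4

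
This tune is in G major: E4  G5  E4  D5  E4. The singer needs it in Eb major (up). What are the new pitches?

C5 Eb6 C5 Bb5 C5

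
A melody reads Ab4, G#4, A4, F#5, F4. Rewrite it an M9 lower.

Ab4 to Gb3
G#4 to F#3
A4 to G3
F#5 to E4
F4 to Eb3

Gb3 F#3 G3 E4 Eb3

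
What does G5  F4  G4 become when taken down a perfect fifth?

C5 Bb3 C4

G5 becomes C5
F4 becomes Bb3
G4 becomes C4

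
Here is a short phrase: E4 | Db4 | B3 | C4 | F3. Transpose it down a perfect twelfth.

A2 Gb2 E2 F2 Bb1

E4 → A2
Db4 → Gb2
B3 → E2
C4 → F2
F3 → Bb1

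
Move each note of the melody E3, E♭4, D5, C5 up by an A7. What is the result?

E3 up an augmented seventh is D##4.
Eb4 up an augmented seventh is D#5.
D5: a seventh up reaches C, and 12 semitones makes it C##6.
C5: a seventh up reaches B, and 12 semitones makes it B#5.

D##4 D#5 C##6 B#5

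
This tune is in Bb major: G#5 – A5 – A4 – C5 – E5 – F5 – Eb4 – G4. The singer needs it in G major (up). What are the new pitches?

From Bb up to G is a major sixth; apply that to each pitch.
G#5 → E#6
A5 → F#6
A4 → F#5
C5 → A5
E5 → C#6
F5 → D6
Eb4 → C5
G4 → E5

E#6 F#6 F#5 A5 C#6 D6 C5 E5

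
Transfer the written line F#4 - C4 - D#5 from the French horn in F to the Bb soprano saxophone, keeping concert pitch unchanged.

First find concert pitch: the French horn in F sounds a perfect fifth below written, so F#4 C4 D#5 sounds B3 F3 G#4.
Then write for Bb soprano saxophone: it sounds a major second below written, so the part must be a major second above concert.
B3 → C#4
F3 → G3
G#4 → A#4

C#4 G3 A#4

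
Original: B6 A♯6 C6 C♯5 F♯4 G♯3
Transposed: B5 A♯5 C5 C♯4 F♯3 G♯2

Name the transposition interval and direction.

Take the first pair: B6 → B5. B to B spans 8 letter names, so the interval is some kind of octave.
B5 to B6 is 12 semitones, which makes it a perfect octave; the second version is lower, so the direction is down.
Checking another pair — G#3 → G#2 — gives the same interval.

down a perfect octave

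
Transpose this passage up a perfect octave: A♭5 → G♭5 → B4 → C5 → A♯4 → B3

Ab6 Gb6 B5 C6 A#5 B4

Ab5 to Ab6
Gb5 to Gb6
B4 to B5
C5 to C6
A#4 to A#5
B3 to B4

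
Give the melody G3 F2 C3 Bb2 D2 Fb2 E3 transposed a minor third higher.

Bb3 Ab2 Eb3 Db3 F2 Abb2 G3

G3 becomes Bb3
F2 becomes Ab2
C3 becomes Eb3
Bb2 becomes Db3
D2 becomes F2
Fb2 becomes Abb2
E3 becomes G3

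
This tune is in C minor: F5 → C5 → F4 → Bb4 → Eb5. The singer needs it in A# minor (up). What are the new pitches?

C minor to A# minor up is an augmented sixth, so every note moves up by that interval.
F5 gives D#6
C5 gives A#5
F4 gives D#5
Bb4 gives G#5
Eb5 gives C#6

D#6 A#5 D#5 G#5 C#6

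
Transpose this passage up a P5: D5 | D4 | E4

D5 -> A5
D4 -> A4
E4 -> B4

A5 A4 B4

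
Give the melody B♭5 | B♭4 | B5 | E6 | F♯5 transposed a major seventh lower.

Bb5 becomes Cb5
Bb4 becomes Cb4
B5 becomes C5
E6 becomes F5
F#5 becomes G4

Cb5 Cb4 C5 F5 G4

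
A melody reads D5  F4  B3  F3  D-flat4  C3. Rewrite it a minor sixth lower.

D5 down a minor sixth is F#4.
F4: a sixth down reaches A, and 8 semitones makes it A3.
A minor sixth down from B3 gives D#3.
F3: a sixth down reaches A, and 8 semitones makes it A2.
Db4: a sixth down reaches F, and 8 semitones makes it F3.
A minor sixth down from C3 gives E2.

F#4 A3 D#3 A2 F3 E2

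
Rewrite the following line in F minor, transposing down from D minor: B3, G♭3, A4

D3 Bbb2 C4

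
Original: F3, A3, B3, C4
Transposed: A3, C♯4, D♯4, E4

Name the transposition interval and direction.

up a major third

From F3 to A3 is 3 letter names — a third of some quality.
F3 to A3 is 4 semitones, which makes it a major third; the second version is higher, so the direction is up.
Checking another pair — C4 → E4 — gives the same interval.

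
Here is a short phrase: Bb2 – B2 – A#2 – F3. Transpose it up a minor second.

A minor second up from Bb2 gives Cb3.
B2 up a minor second is C3.
A#2 up a minor second is B2.
F3 up a minor second is Gb3.

Cb3 C3 B2 Gb3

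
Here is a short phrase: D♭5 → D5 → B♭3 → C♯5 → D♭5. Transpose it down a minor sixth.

F4 F#4 D3 E#4 F4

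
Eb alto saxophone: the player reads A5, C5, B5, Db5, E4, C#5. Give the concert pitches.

C5 Eb4 D5 Fb4 G3 E4

Written C4 on the Eb alto saxophone sounds as Eb3, a major sixth lower; apply that shift to every note.
A5 -> C5
C5 -> Eb4
B5 -> D5
Db5 -> Fb4
E4 -> G3
C#5 -> E4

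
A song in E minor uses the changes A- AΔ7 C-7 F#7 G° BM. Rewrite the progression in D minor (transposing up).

G- GΔ7 Bb-7 E7 F° AM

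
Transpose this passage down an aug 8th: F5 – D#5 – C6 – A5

Fb4 D4 Cb5 Ab4

F5: an octave down reaches F, and 13 semitones makes it Fb4.
D#5: an octave down reaches D, and 13 semitones makes it D4.
C6: an octave down reaches C, and 13 semitones makes it Cb5.
An augmented octave down from A5 gives Ab4.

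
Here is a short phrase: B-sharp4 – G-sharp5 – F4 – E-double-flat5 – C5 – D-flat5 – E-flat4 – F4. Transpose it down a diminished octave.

B##3 G##4 F#3 Eb4 C#4 D4 E3 F#3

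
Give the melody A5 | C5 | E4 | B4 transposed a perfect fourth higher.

D6 F5 A4 E5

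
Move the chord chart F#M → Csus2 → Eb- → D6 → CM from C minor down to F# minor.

C minor down to F# minor is a diminished fifth; each chord root moves by that interval while the quality stays the same.
F#M: root F# down a diminished fifth → B#, giving B#M.
Csus2: root C down a diminished fifth → F#, giving F#sus2.
Eb-: root Eb down a diminished fifth → A, giving A-.
D6: root D down a diminished fifth → G#, giving G#6.
CM: root C down a diminished fifth → F#, giving F#M.

B#M F#sus2 A- G#6 F#M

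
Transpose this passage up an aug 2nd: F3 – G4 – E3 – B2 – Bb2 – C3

G#3 A#4 F##3 C##3 C#3 D#3

F3 becomes G#3
G4 becomes A#4
E3 becomes F##3
B2 becomes C##3
Bb2 becomes C#3
C3 becomes D#3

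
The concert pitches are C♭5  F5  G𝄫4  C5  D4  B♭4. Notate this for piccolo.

Cb4 F4 Gbb3 C4 D3 Bb3

Written C4 sounds as C5 on the piccolo, so concert pitches are written a perfect octave down.
Cb5 → Cb4
F5 → F4
Gbb4 → Gbb3
C5 → C4
D4 → D3
Bb4 → Bb3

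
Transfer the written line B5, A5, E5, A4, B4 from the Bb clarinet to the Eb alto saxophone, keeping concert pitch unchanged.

First find concert pitch: the Bb clarinet sounds a major second below written, so B5 A5 E5 A4 B4 sounds A5 G5 D5 G4 A4.
Then write for Eb alto saxophone: it sounds a major sixth below written, so the part must be a major sixth above concert.
A5 → F#6
G5 → E6
D5 → B5
G4 → E5
A4 → F#5

F#6 E6 B5 E5 F#5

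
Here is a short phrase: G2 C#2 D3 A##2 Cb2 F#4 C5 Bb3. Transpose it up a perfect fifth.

D3 G#2 A3 E##3 Gb2 C#5 G5 F4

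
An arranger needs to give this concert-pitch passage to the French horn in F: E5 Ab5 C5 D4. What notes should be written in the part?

Written C4 sounds as F3 on the French horn in F, so concert pitches are written a perfect fifth up.
E5 becomes B5
Ab5 becomes Eb6
C5 becomes G5
D4 becomes A4

B5 Eb6 G5 A4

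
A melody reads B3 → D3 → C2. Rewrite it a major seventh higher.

A#4 C#4 B2

A major seventh up from B3 gives A#4.
D3 up a major seventh is C#4.
C2: a seventh up reaches B, and 11 semitones makes it B2.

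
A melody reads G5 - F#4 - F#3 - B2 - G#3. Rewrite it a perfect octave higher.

G6 F#5 F#4 B3 G#4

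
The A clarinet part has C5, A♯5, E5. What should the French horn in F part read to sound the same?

E5 C##6 G#5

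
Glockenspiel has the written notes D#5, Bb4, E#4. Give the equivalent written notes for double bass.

D#8 Bb7 E#7

First find concert pitch: the glockenspiel sounds a perfect fifteenth above written, so D#5 Bb4 E#4 sounds D#7 Bb6 E#6.
Then write for double bass: it sounds a perfect octave below written, so the part must be a perfect octave above concert.
D#7 → D#8
Bb6 → Bb7
E#6 → E#7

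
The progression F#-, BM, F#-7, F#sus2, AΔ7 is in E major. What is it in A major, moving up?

B- EM B-7 Bsus2 DΔ7

E major up to A major is a perfect fourth; each chord root moves by that interval while the quality stays the same.
F#-: root F# up a perfect fourth → B, giving B-.
BM: root B up a perfect fourth → E, giving EM.
F#-7: root F# up a perfect fourth → B, giving B-7.
F#sus2: root F# up a perfect fourth → B, giving Bsus2.
AΔ7: root A up a perfect fourth → D, giving DΔ7.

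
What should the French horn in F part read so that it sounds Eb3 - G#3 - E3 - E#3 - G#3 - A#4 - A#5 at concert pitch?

The French horn in F sounds a perfect fifth below written, so the written part must be a perfect fifth above concert — transpose each note up.
Eb3 -> Bb3
G#3 -> D#4
E3 -> B3
E#3 -> B#3
G#3 -> D#4
A#4 -> E#5
A#5 -> E#6

Bb3 D#4 B3 B#3 D#4 E#5 E#6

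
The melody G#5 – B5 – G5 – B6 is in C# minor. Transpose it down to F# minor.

C# minor to F# minor down is a perfect fifth, so every note moves down by that interval.
G#5 -> C#5
B5 -> E5
G5 -> C5
B6 -> E6

C#5 E5 C5 E6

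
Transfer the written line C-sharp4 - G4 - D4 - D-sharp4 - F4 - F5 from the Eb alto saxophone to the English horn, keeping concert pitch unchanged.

B3 F4 C4 C#4 Eb4 Eb5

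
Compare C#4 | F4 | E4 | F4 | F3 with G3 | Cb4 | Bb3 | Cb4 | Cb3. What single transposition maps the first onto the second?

down an augmented fourth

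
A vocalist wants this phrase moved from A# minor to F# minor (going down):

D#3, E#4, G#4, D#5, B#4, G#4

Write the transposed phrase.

B2 C#4 E4 B4 G#4 E4

A# minor to F# minor down is a major third, so every note moves down by that interval.
D#3 gives B2
E#4 gives C#4
G#4 gives E4
D#5 gives B4
B#4 gives G#4
G#4 gives E4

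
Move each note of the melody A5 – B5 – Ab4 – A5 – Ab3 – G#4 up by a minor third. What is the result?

C6 D6 Cb5 C6 Cb4 B4

A5 gives C6
B5 gives D6
Ab4 gives Cb5
A5 gives C6
Ab3 gives Cb4
G#4 gives B4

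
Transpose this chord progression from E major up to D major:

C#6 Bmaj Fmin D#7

E major up to D major is a minor seventh; each chord root moves by that interval while the quality stays the same.
C#6: root C# up a minor seventh → B, giving B6.
Bmaj: root B up a minor seventh → A, giving Amaj.
Fmin: root F up a minor seventh → Eb, giving Ebmin.
D#7: root D# up a minor seventh → C#, giving C#7.

B6 Amaj Ebmin C#7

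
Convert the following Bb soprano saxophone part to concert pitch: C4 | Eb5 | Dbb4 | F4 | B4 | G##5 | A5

Bb3 Db5 Cbb4 Eb4 A4 F##5 G5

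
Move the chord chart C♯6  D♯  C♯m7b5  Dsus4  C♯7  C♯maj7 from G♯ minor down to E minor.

G♯ minor down to E minor is a major third; each chord root moves by that interval while the quality stays the same.
C♯6: root C♯ down a major third → A, giving A6.
D♯: root D♯ down a major third → B, giving B.
C♯m7b5: root C♯ down a major third → A, giving Am7b5.
Dsus4: root D down a major third → Bb, giving Bbsus4.
C♯7: root C♯ down a major third → A, giving A7.
C♯maj7: root C♯ down a major third → A, giving Amaj7.

A6 B Am7b5 Bbsus4 A7 Amaj7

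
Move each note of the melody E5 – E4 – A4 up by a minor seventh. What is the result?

D6 D5 G5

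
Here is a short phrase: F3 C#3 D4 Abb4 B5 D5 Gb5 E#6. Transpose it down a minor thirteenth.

A1 E#1 F#2 Cb3 D#4 F#3 Bb3 G##4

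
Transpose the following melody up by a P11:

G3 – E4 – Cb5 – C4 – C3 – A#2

G3 -> C5
E4 -> A5
Cb5 -> Fb6
C4 -> F5
C3 -> F4
A#2 -> D#4

C5 A5 Fb6 F5 F4 D#4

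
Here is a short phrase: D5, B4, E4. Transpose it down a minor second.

C#5 A#4 D#4

D5 -> C#5
B4 -> A#4
E4 -> D#4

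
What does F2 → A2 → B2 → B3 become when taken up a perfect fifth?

F2 gives C3
A2 gives E3
B2 gives F#3
B3 gives F#4

C3 E3 F#3 F#4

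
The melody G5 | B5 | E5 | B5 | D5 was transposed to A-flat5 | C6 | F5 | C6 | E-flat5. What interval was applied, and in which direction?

up a minor second

From G5 to Ab5 is 2 letter names — a second of some quality.
G5 to Ab5 is 1 semitone, which makes it a minor second; the second version is higher, so the direction is up.
Checking another pair — D5 → Eb5 — gives the same interval.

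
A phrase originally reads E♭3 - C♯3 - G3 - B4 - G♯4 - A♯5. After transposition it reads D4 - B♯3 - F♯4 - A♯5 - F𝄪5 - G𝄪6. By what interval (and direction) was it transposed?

Take the first pair: Eb3 → D4. E to D spans 7 letter names, so the interval is some kind of seventh.
Eb3 to D4 is 11 semitones, which makes it a major seventh; the second version is higher, so the direction is up.
Checking another pair — A#5 → G##6 — gives the same interval.

up a major seventh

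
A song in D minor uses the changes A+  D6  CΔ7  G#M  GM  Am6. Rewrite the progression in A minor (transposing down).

E+ A6 GΔ7 D#M DM Em6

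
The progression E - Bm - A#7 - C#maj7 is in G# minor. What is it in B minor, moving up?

G Dm C#7 Emaj7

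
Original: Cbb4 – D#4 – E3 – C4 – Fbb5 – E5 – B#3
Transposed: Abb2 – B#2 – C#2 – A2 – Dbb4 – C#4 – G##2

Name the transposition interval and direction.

Take the first pair: Cbb4 → Abb2. C to A spans 10 letter names, so the interval is some kind of tenth.
Abb2 to Cbb4 is 15 semitones, which makes it a minor tenth; the second version is lower, so the direction is down.
Checking another pair — B#3 → G##2 — gives the same interval.

down a minor tenth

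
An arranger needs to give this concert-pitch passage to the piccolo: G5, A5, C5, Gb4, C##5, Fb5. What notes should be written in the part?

G4 A4 C4 Gb3 C##4 Fb4

Written C4 sounds as C5 on the piccolo, so concert pitches are written a perfect octave down.
G5 → G4
A5 → A4
C5 → C4
Gb4 → Gb3
C##5 → C##4
Fb5 → Fb4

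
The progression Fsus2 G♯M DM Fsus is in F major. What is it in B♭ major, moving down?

F major down to B♭ major is a perfect fifth; each chord root moves by that interval while the quality stays the same.
Fsus2: root F down a perfect fifth → Bb, giving Bbsus2.
G♯M: root G♯ down a perfect fifth → C#, giving C#M.
DM: root D down a perfect fifth → G, giving GM.
Fsus: root F down a perfect fifth → Bb, giving Bbsus.

Bbsus2 C#M GM Bbsus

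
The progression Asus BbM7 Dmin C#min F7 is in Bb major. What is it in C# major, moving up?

Bb major up to C# major is an augmented second; each chord root moves by that interval while the quality stays the same.
Asus: root A up an augmented second → B#, giving B#sus.
BbM7: root Bb up an augmented second → C#, giving C#M7.
Dmin: root D up an augmented second → E#, giving E#min.
C#min: root C# up an augmented second → D##, giving D##min.
F7: root F up an augmented second → G#, giving G#7.

B#sus C#M7 E#min D##min G#7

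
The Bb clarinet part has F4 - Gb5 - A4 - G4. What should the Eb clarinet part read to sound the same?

C4 Db5 E4 D4

First find concert pitch: the Bb clarinet sounds a major second below written, so F4 Gb5 A4 G4 sounds Eb4 Fb5 G4 F4.
Then write for Eb clarinet: it sounds a minor third above written, so the part must be a minor third below concert.
Eb4 → C4
Fb5 → Db5
G4 → E4
F4 → D4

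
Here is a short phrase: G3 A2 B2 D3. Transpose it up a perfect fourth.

A perfect fourth up from G3 gives C4.
A2: a fourth up reaches D, and 5 semitones makes it D3.
A perfect fourth up from B2 gives E3.
D3 up a perfect fourth is G3.

C4 D3 E3 G3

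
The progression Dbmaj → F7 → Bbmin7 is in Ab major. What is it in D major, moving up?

Gmaj B7 Emin7

Ab major up to D major is an augmented fourth; each chord root moves by that interval while the quality stays the same.
Dbmaj: root Db up an augmented fourth → G, giving Gmaj.
F7: root F up an augmented fourth → B, giving B7.
Bbmin7: root Bb up an augmented fourth → E, giving Emin7.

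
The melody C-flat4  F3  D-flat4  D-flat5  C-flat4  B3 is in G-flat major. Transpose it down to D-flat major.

From G-flat down to D-flat is a perfect fourth; apply that to each pitch.
Cb4 gives Gb3
F3 gives C3
Db4 gives Ab3
Db5 gives Ab4
Cb4 gives Gb3
B3 gives F#3

Gb3 C3 Ab3 Ab4 Gb3 F#3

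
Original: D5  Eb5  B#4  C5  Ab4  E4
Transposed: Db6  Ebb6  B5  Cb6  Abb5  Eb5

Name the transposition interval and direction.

up a diminished octave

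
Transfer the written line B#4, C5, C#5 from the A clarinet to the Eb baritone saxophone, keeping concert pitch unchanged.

E##6 F#6 F##6

First find concert pitch: the A clarinet sounds a minor third below written, so B#4 C5 C#5 sounds G##4 A4 A#4.
Then write for Eb baritone saxophone: it sounds a major thirteenth below written, so the part must be a major thirteenth above concert.
G##4 → E##6
A4 → F#6
A#4 → F##6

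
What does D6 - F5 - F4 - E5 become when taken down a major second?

D6 -> C6
F5 -> Eb5
F4 -> Eb4
E5 -> D5

C6 Eb5 Eb4 D5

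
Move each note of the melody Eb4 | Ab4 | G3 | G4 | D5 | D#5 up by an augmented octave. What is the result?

E5 A5 G#4 G#5 D#6 D##6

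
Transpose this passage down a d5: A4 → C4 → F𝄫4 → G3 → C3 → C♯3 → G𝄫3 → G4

D#4 F#3 Bbb3 C#3 F#2 F##2 Cb3 C#4

A4 becomes D#4
C4 becomes F#3
Fbb4 becomes Bbb3
G3 becomes C#3
C3 becomes F#2
C#3 becomes F##2
Gbb3 becomes Cb3
G4 becomes C#4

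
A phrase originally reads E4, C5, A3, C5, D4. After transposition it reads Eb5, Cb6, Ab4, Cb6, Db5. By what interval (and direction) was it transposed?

up a diminished octave

Take the first pair: E4 → Eb5. E to E spans 8 letter names, so the interval is some kind of octave.
E4 to Eb5 is 11 semitones, which makes it a diminished octave; the second version is higher, so the direction is up.
Checking another pair — D4 → Db5 — gives the same interval.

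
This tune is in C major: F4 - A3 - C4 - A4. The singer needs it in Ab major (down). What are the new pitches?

Db4 F3 Ab3 F4

C major to Ab major down is a major third, so every note moves down by that interval.
F4 to Db4
A3 to F3
C4 to Ab3
A4 to F4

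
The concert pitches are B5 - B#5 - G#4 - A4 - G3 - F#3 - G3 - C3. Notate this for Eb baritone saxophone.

G#7 G##7 E#6 F#6 E5 D#5 E5 A4

The Eb baritone saxophone sounds a major thirteenth below written, so the written part must be a major thirteenth above concert — transpose each note up.
B5 becomes G#7
B#5 becomes G##7
G#4 becomes E#6
A4 becomes F#6
G3 becomes E5
F#3 becomes D#5
G3 becomes E5
C3 becomes A4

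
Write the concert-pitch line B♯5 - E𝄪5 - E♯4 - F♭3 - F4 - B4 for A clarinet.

Written C4 sounds as A3 on the A clarinet, so concert pitches are written a minor third up.
B#5 becomes D#6
E##5 becomes G##5
E#4 becomes G#4
Fb3 becomes Abb3
F4 becomes Ab4
B4 becomes D5

D#6 G##5 G#4 Abb3 Ab4 D5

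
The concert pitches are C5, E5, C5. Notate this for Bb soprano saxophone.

Written C4 sounds as Bb3 on the Bb soprano saxophone, so concert pitches are written a major second up.
C5 -> D5
E5 -> F#5
C5 -> D5

D5 F#5 D5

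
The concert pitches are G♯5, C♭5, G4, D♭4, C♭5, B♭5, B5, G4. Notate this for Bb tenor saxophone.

The Bb tenor saxophone sounds a major ninth below written, so the written part must be a major ninth above concert — transpose each note up.
G#5 -> A#6
Cb5 -> Db6
G4 -> A5
Db4 -> Eb5
Cb5 -> Db6
Bb5 -> C7
B5 -> C#7
G4 -> A5

A#6 Db6 A5 Eb5 Db6 C7 C#7 A5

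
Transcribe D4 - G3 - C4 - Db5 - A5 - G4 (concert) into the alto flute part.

G4 C4 F4 Gb5 D6 C5

Written C4 sounds as G3 on the alto flute, so concert pitches are written a perfect fourth up.
D4 becomes G4
G3 becomes C4
C4 becomes F4
Db5 becomes Gb5
A5 becomes D6
G4 becomes C5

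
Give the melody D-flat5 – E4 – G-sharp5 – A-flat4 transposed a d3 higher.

Db5 to Fbb5
E4 to Gb4
G#5 to Bb5
Ab4 to Cbb5

Fbb5 Gb4 Bb5 Cbb5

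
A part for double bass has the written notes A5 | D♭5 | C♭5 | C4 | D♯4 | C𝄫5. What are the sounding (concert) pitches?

The double bass sounds a perfect octave below written, so transpose each written note down a perfect octave.
A5 gives A4
Db5 gives Db4
Cb5 gives Cb4
C4 gives C3
D#4 gives D#3
Cbb5 gives Cbb4

A4 Db4 Cb4 C3 D#3 Cbb4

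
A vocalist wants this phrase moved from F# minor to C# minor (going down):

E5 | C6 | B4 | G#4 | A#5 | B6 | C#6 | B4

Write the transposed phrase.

B4 G5 F#4 D#4 E#5 F#6 G#5 F#4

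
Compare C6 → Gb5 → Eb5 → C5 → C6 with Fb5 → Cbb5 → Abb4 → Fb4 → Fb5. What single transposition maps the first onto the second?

down an augmented fifth

Take the first pair: C6 → Fb5. C to F spans 5 letter names, so the interval is some kind of fifth.
Fb5 to C6 is 8 semitones, which makes it an augmented fifth; the second version is lower, so the direction is down.
Checking another pair — C6 → Fb5 — gives the same interval.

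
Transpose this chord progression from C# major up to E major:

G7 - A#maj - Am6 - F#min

C# major up to E major is a minor third; each chord root moves by that interval while the quality stays the same.
G7: root G up a minor third → Bb, giving Bb7.
A#maj: root A# up a minor third → C#, giving C#maj.
Am6: root A up a minor third → C, giving Cm6.
F#min: root F# up a minor third → A, giving Amin.

Bb7 C#maj Cm6 Amin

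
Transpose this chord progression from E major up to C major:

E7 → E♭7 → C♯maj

C7 Cb7 Amaj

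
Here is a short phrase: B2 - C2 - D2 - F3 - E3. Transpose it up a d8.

B2 up a diminished octave is Bb3.
A diminished octave up from C2 gives Cb3.
D2 up a diminished octave is Db3.
F3: an octave up reaches F, and 11 semitones makes it Fb4.
E3: an octave up reaches E, and 11 semitones makes it Eb4.

Bb3 Cb3 Db3 Fb4 Eb4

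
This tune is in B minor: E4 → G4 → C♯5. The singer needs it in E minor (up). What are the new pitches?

B minor to E minor up is a perfect fourth, so every note moves up by that interval.
E4 becomes A4
G4 becomes C5
C#5 becomes F#5

A4 C5 F#5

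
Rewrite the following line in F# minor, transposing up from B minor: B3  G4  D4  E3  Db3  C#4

F#4 D5 A4 B3 Ab3 G#4

From B up to F# is a perfect fifth; apply that to each pitch.
B3 to F#4
G4 to D5
D4 to A4
E3 to B3
Db3 to Ab3
C#4 to G#4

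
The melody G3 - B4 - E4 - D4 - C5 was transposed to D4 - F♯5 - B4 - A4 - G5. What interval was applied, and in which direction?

up a perfect fifth

From G3 to D4 is 5 letter names — a fifth of some quality.
G3 to D4 is 7 semitones, which makes it a perfect fifth; the second version is higher, so the direction is up.
Checking another pair — C5 → G5 — gives the same interval.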